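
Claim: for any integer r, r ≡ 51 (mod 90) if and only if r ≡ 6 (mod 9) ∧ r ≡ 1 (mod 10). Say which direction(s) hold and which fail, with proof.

Both implications hold.

(⇐) If r ≡ 6 (mod 9) and r ≡ 1 (mod 10), then by the Chinese remainder theorem r ≡ 51 (mod 90). This is exactly r ≡ 51 (mod 90).

(⇒) Suppose r ≡ 51 (mod 90); write r = 90j + 51. Since 9 ∣ 90, reducing mod 9 gives r ≡ 51 ≡ 6 (mod 9); since 10 ∣ 90, reducing mod 10 gives r ≡ 51 ≡ 1 (mod 10).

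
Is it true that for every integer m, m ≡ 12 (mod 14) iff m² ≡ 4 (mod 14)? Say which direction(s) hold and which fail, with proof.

The forward direction holds; the converse fails.

(⟹) Suppose m ≡ 12 (mod 14). Write m = 14j + 12. Then (14j + 12)² = 196j² + 336j + 144 = 14(14j² + 24j + 10) + 4, so m² ≡ 4 (mod 14).

(⟸) This fails: take m = 2. Then 2² = 4 ≡ 4 (mod 14), yet 2 ≡ 2 (mod 14), not 12.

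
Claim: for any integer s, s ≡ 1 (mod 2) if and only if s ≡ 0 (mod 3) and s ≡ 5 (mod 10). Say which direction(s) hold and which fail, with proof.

Forward direction. This fails: s = 1 gives 1 ≡ 1 (mod 2) but 1 ≡ 1 (mod 3), so the conjunction on the right does not hold.

Converse. If s ≡ 0 (mod 3) and s ≡ 5 (mod 10), then by the Chinese remainder theorem s ≡ 15 (mod 30). Since 15 ≡ 1 (mod 2) and 2 ∣ 30, we get s ≡ 1 (mod 2).

Only the converse holds.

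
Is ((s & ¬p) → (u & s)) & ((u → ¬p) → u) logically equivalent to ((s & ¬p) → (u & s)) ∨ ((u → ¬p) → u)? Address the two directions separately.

Converse. This fails. Under u = F, s = F, p = F, the left side is false but the right side is true.

Forward direction. Assume the antecedent. If u is true, the consequent reduces to true regardless of the other variables. If u is false, the antecedent cannot hold. Either way the consequent holds.

Not equivalent: only (⇒) holds.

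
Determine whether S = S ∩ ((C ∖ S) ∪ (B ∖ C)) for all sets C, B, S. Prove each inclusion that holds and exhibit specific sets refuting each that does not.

The sets are not equal: only the reverse inclusion holds.

(⟸) Let x ∈ S ∩ ((C ∖ S) ∪ (B ∖ C)). Then x ∈ B ∩ S and x ∉ C, from which x ∈ S.

(⟹) This inclusion fails. Take C = ∅, B = ∅, S = {1}; then 1 ∈ S but 1 ∉ S ∩ ((C ∖ S) ∪ (B ∖ C)).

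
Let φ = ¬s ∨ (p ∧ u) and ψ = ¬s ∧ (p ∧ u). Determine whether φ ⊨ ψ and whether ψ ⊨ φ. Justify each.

(⇒) fails; (⇐) holds.

Forward direction. This fails. Under s = F, u = F, p = F, the left side is true but the right side is false.

Converse. Assume the antecedent. If s is true, the antecedent cannot hold. If s is false, ¬s ∨ (p ∧ u) reduces to true regardless of the other variables. Either way ¬s ∨ (p ∧ u) holds.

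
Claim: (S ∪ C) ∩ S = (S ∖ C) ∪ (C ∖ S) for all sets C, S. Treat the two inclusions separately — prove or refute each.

(⊆) This inclusion fails. Take C = {1}, S = {1}; then 1 ∈ (S ∪ C) ∩ S but 1 ∉ (S ∖ C) ∪ (C ∖ S).

(⊇) This inclusion fails. Take C = {1}, S = ∅; then 1 ∈ (S ∖ C) ∪ (C ∖ S) but 1 ∉ (S ∪ C) ∩ S.

Neither inclusion holds.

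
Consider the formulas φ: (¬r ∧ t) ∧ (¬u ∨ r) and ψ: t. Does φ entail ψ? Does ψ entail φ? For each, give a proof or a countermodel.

The forward direction holds; the converse fails.

[⇐] This fails. Under r = T, t = T, u = F, the left side is false but the right side is true.

[⇒] Assume the antecedent. If r is true, the antecedent cannot hold. If r is false, the antecedent forces (r = F, t = T, u = F), and t holds there. Either way t holds.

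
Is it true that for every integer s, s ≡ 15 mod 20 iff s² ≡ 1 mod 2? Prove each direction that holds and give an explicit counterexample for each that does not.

(⟸) This fails: take s = 1. Then 1² = 1 ≡ 1 (mod 2), yet 1 ≡ 1 (mod 20), not 15.

(⟹) Suppose s ≡ 15 (mod 20). Then s² ≡ 15² = 225 (mod 20), and since 2 ∣ 20, also s² ≡ 1 (mod 2).

(⇒) holds; (⇐) fails.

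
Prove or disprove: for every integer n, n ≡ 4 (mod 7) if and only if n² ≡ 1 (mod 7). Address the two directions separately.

(⇒) fails and (⇐) fails.

(→) This fails: take n = 4. Then 4 ≡ 4 (mod 7), but 4² = 16 ≡ 2 (mod 7), not 1.

(←) This fails: take n = 1. Then 1² = 1 ≡ 1 (mod 7), yet 1 ≡ 1 (mod 7), not 4.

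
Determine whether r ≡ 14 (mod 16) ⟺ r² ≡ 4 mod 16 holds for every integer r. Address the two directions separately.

Forward direction. Suppose r ≡ 14 (mod 16). Write r = 16j + 14. Then (16j + 14)² = 256j² + 448j + 196 = 16(16j² + 28j + 12) + 4, so r² ≡ 4 (mod 16).

Converse. This fails: take r = 2. Then 2² = 4 ≡ 4 (mod 16), yet 2 ≡ 2 (mod 16), not 14.

Not equivalent: only (⇒) holds.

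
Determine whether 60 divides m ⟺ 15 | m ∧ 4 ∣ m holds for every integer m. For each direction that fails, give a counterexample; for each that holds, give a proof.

Equivalent; both directions hold.

(⟹) If 60 ∣ m, write m = 60q. Since 60 = 4·15, m = 15·(4q), so 15 ∣ m; and since 60 = 15·4, m = 4·(15q), so 4 ∣ m.

(⟸) Suppose 15 ∣ m and 4 ∣ m. Any common multiple of 15 and 4 is a multiple of their lcm; here gcd(15, 4) = 1, so lcm(15, 4) = 15·4 = 60, so 60 ∣ m.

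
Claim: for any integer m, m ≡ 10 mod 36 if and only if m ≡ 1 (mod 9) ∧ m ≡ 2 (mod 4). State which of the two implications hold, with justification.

Both directions hold; the statement is true.

(→) Suppose m ≡ 10 (mod 36); write m = 36j + 10. Since 9 ∣ 36, reducing mod 9 gives m ≡ 10 ≡ 1 (mod 9); since 4 ∣ 36, reducing mod 4 gives m ≡ 10 ≡ 2 (mod 4).

(←) Conversely, if m ≡ 1 (mod 9) and m ≡ 2 (mod 4), then by the Chinese remainder theorem m ≡ 10 (mod 36). This is exactly m ≡ 10 (mod 36).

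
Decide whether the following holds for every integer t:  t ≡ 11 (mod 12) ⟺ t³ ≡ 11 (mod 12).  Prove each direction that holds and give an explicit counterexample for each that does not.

Both implications hold.

(←) Suppose t³ ≡ 11 (mod 12). The only residue r in {0, …, 11} with r³ ≡ 11 (mod 12) is r = 11, so t ≡ 11 (mod 12).

(→) Suppose t ≡ 11 (mod 12). Write t = 12j + 11. Then (12j + 11)³ = 1728j³ + 4752j² + 4356j + 1331 = 12(144j³ + 396j² + 363j + 110) + 11, so t³ ≡ 11 (mod 12).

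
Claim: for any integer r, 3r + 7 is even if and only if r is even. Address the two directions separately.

[⇒] This fails: r = 3 gives 3r + 7 = 16, which is even, but 3 is odd, not even.

[⇐] This also fails: r = 0 is even, but 3r + 7 = 7 is odd, not even.

(⇒) fails and (⇐) fails.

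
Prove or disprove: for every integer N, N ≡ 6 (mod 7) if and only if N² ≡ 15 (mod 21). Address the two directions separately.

(⇒) This fails: take N = 13. Then 13 ≡ 6 (mod 7), but 13² = 169 ≡ 1 (mod 21), not 15.

(⇐) This fails: take N = 15. Then 15² = 225 ≡ 15 (mod 21), yet 15 ≡ 1 (mod 7), not 6.

(⇒) fails and (⇐) fails.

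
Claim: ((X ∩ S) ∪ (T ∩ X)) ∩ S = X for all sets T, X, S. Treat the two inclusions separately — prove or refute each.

(⊆) Let x ∈ ((X ∩ S) ∪ (T ∩ X)) ∩ S. Then either x ∈ X ∩ S and x ∉ T; or x ∈ T ∩ X ∩ S. In each case x ∈ X, so ((X ∩ S) ∪ (T ∩ X)) ∩ S ⊆ X.

(⊇) This inclusion fails. Take T = ∅, X = {1}, S = ∅; then 1 ∈ X but 1 ∉ ((X ∩ S) ∪ (T ∩ X)) ∩ S.

The sets are not equal: only the forward inclusion holds.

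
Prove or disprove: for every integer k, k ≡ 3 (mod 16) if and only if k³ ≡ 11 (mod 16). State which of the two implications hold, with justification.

(→) Suppose k ≡ 3 (mod 16). Write k = 16j + 3. Then (16j + 3)³ = 4096j³ + 2304j² + 432j + 27 = 16(256j³ + 144j² + 27j + 1) + 11, so k³ ≡ 11 (mod 16).

(←) Conversely, suppose k³ ≡ 11 (mod 16). The only residue r in {0, …, 15} with r³ ≡ 11 (mod 16) is r = 3, so k ≡ 3 (mod 16).

Both directions hold.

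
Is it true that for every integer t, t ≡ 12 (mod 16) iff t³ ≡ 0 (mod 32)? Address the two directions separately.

Converse. This fails: take t = 0. Then 0³ = 0 ≡ 0 (mod 32), yet 0 ≡ 0 (mod 16), not 12.

Forward direction. Suppose t ≡ 12 (mod 16). Working modulo 32, t ∈ {12, 28}; for each such r, r³ ≡ 0 (mod 32).

Not equivalent: only (⇒) holds.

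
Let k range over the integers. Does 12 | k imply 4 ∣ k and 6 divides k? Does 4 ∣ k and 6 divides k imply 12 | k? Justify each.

Both directions hold.

(⟹) If 12 ∣ k, write k = 12q. Since 12 = 3·4, k = 4·(3q), so 4 ∣ k; and since 12 = 2·6, k = 6·(2q), so 6 ∣ k.

(⟸) Suppose 4 ∣ k and 6 ∣ k. Any common multiple of 4 and 6 is a multiple of their lcm; here lcm(4, 6) = 4·6/gcd(4, 6) = 24/2 = 12, so 12 ∣ k.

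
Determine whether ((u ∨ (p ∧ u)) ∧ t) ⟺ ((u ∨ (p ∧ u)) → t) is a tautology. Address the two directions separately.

Forward direction. Assume the antecedent. If p is true, the antecedent forces (p = T, u = T, t = T), and (u ∨ (p ∧ u)) → t holds there. If p is false, the antecedent forces (p = F, u = T, t = T), and (u ∨ (p ∧ u)) → t holds there. Either way (u ∨ (p ∧ u)) → t holds.

Converse. This fails. Under p = F, u = F, t = F, the left side is false but the right side is true.

Not equivalent: only (⇒) holds.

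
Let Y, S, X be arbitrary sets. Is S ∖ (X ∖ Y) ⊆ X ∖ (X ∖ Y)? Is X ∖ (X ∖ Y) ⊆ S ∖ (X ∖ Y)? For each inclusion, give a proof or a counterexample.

(⊆) This inclusion fails. Take Y = ∅, S = {1}, X = ∅; then 1 ∈ S ∖ (X ∖ Y) but 1 ∉ X ∖ (X ∖ Y).

(⊇) This inclusion fails. Take Y = {1}, S = ∅, X = {1}; then 1 ∈ X ∖ (X ∖ Y) but 1 ∉ S ∖ (X ∖ Y).

(⊆) fails and (⊇) fails.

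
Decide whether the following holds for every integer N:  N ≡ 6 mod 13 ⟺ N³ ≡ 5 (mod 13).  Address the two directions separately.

(→) This fails: take N = 6. Then 6 ≡ 6 (mod 13), but 6³ = 216 ≡ 8 (mod 13), not 5.

(←) This fails: take N = 7. Then 7³ = 343 ≡ 5 (mod 13), yet 7 ≡ 7 (mod 13), not 6.

(⇒) fails and (⇐) fails.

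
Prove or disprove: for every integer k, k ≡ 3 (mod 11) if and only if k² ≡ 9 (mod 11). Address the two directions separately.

(⇒) Suppose k ≡ 3 (mod 11). Write k = 11j + 3. Then (11j + 3)² = 121j² + 66j + 9 = 11(11j² + 6j) + 9, so k² ≡ 9 (mod 11).

(⇐) This fails: take k = 8. Then 8² = 64 ≡ 9 (mod 11), yet 8 ≡ 8 (mod 11), not 3.

Only the forward implication holds.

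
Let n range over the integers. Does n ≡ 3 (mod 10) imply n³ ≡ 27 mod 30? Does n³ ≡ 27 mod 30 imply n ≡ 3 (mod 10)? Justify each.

Only the converse holds.

(⟹) This fails: take n = 13. Then 13 ≡ 3 (mod 10), but 13³ = 2197 ≡ 7 (mod 30), not 27.

(⟸) Conversely, the residues r modulo 30 with r³ ≡ 27 (mod 30) are exactly {3}, and each is ≡ 3 (mod 10).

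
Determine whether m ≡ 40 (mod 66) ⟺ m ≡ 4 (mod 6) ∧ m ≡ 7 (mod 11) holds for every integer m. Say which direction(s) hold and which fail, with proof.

(⟹) Suppose m ≡ 40 (mod 66); write m = 66j + 40. Since 6 ∣ 66, reducing mod 6 gives m ≡ 40 ≡ 4 (mod 6); since 11 ∣ 66, reducing mod 11 gives m ≡ 40 ≡ 7 (mod 11).

(⟸) Conversely, if m ≡ 4 (mod 6) and m ≡ 7 (mod 11), then by the Chinese remainder theorem m ≡ 40 (mod 66). This is exactly m ≡ 40 (mod 66).

Both implications hold.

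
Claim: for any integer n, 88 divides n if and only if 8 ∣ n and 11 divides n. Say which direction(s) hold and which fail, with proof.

Both implications hold.

(→) If 88 ∣ n, write n = 88q. Since 88 = 11·8, n = 8·(11q), so 8 ∣ n; and since 88 = 8·11, n = 11·(8q), so 11 ∣ n.

(←) Suppose 8 ∣ n and 11 ∣ n. Any common multiple of 8 and 11 is a multiple of their lcm; here gcd(8, 11) = 1, so lcm(8, 11) = 8·11 = 88, so 88 ∣ n.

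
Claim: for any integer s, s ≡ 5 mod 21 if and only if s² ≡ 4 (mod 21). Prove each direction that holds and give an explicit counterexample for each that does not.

(←) This fails: take s = 2. Then 2² = 4 ≡ 4 (mod 21), yet 2 ≡ 2 (mod 21), not 5.

(→) Suppose s ≡ 5 mod 21. Write s = 21j + 5. Then (21j + 5)² = 441j² + 210j + 25 = 21(21j² + 10j + 1) + 4, so s² ≡ 4 (mod 21).

The forward direction holds; the converse fails.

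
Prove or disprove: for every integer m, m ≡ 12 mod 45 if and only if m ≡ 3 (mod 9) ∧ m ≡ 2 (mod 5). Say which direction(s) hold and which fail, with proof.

(→) Suppose m ≡ 12 (mod 45); write m = 45j + 12. Since 9 ∣ 45, reducing mod 9 gives m ≡ 12 ≡ 3 (mod 9); since 5 ∣ 45, reducing mod 5 gives m ≡ 12 ≡ 2 (mod 5).

(←) Conversely, if m ≡ 3 (mod 9) and m ≡ 2 (mod 5), then by the Chinese remainder theorem m ≡ 12 (mod 45). This is exactly m ≡ 12 (mod 45).

Both implications hold.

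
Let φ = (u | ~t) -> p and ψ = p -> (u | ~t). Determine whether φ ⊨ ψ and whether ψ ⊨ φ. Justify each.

(→) This fails. Under u = F, p = T, t = T, the left side is true but the right side is false.

(←) This fails. Under u = F, p = F, t = F, the left side is false but the right side is true.

Both directions fail.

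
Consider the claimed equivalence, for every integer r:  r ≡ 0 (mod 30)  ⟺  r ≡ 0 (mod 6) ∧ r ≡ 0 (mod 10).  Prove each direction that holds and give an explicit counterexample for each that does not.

(⇒) Suppose r ≡ 0 (mod 30); write r = 30j + 0. Since 6 ∣ 30, reducing mod 6 gives r ≡ 0 (mod 6); since 10 ∣ 30, reducing mod 10 gives r ≡ 0 (mod 10).

(⇐) Conversely, if r ≡ 0 (mod 6) and r ≡ 0 (mod 10), then by the Chinese remainder theorem r ≡ 0 (mod 30). This is exactly r ≡ 0 (mod 30).

Both directions hold.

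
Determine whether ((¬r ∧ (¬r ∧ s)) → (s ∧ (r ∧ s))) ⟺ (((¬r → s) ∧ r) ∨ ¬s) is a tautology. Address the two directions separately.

Both directions hold; the statement is true.

(⇐) Assume the antecedent. If r is true, the consequent reduces to true regardless of the other variables. If r is false, the antecedent forces (r = F, s = F), and the consequent holds there. Either way the consequent holds.

(⇒) Assume the antecedent. If r is true, ((¬r → s) ∧ r) ∨ ¬s reduces to true regardless of the other variables. If r is false, the antecedent forces (r = F, s = F), and ((¬r → s) ∧ r) ∨ ¬s holds there. Either way ((¬r → s) ∧ r) ∨ ¬s holds.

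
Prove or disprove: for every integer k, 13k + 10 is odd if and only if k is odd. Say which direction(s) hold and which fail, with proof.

Both implications hold.

(⇒) Suppose 13k + 10 is odd. Since 13 is odd, 13k and k have the same parity, so 13k + 10 ≡ k + 10 (mod 2). As 10 is even, 13k + 10 is odd exactly when k is odd. Thus k is odd.

(⇐) Conversely, suppose k is odd; write k = 2j + 1. Then 13k + 10 = 13·(2j + 1) + 10 = 2·13j + 23, which is odd.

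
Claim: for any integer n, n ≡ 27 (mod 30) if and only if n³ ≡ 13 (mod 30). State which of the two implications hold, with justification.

Forward direction. This fails: take n = 27. Then 27 ≡ 27 (mod 30), but 27³ = 19683 ≡ 3 (mod 30), not 13.

Converse. This fails: take n = 7. Then 7³ = 343 ≡ 13 (mod 30), yet 7 ≡ 7 (mod 30), not 27.

Neither direction holds.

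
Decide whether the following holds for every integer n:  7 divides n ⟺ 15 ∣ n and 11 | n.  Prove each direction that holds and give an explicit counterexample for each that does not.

Forward direction. This fails: take n = 7. Certainly 7 ∣ 7, but 15 ∤ 7.

Converse. This fails: take n = 165. Both 15 ∣ 165 and 11 ∣ 165, yet 165 is not a multiple of 7 (since 165 = 23·7 + 4), so 7 ∤ 165.

(⇒) fails and (⇐) fails.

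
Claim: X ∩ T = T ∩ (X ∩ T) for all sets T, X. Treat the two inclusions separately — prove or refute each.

(⊆) Let x ∈ X ∩ T. Then x ∈ T ∩ X, from which x ∈ T ∩ (X ∩ T).

(⊇) Let x ∈ T ∩ (X ∩ T). Then x ∈ T ∩ X, from which x ∈ X ∩ T.

Both inclusions hold.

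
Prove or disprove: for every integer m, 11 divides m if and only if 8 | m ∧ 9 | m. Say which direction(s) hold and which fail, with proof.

(⇒) fails and (⇐) fails.

Forward direction. This fails: take m = 11. Certainly 11 ∣ 11, but 8 ∤ 11.

Converse. This fails: take m = 72. Both 8 ∣ 72 and 9 ∣ 72, yet 72 is not a multiple of 11 (since 72 = 6·11 + 6), so 11 ∤ 72.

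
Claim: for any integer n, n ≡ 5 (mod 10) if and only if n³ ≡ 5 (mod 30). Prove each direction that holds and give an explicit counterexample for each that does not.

Forward direction. This fails: take n = 15. Then 15 ≡ 5 (mod 10), but 15³ = 3375 ≡ 15 (mod 30), not 5.

Converse. The residues r modulo 30 with r³ ≡ 5 (mod 30) are exactly {5}, and each is ≡ 5 (mod 10).

Only the converse holds.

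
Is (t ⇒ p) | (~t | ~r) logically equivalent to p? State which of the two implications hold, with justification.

(⇐) Assume the antecedent. If t is true, the antecedent forces (t = T, p = T, r = F) or (t = T, p = T, r = T), and (t ⇒ p) | (~t | ~r) holds there. If t is false, (t ⇒ p) | (~t | ~r) reduces to true regardless of the other variables. Either way (t ⇒ p) | (~t | ~r) holds.

(⇒) This fails. Under t = F, p = F, r = F, the left side is true but the right side is false.

Only the converse holds.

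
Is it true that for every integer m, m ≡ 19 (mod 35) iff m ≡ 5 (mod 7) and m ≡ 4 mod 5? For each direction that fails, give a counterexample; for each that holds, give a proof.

Both directions hold; the statement is true.

Converse. If m ≡ 5 (mod 7) and m ≡ 4 (mod 5), then by the Chinese remainder theorem m ≡ 19 (mod 35). This is exactly m ≡ 19 (mod 35).

Forward direction. Suppose m ≡ 19 (mod 35); write m = 35j + 19. Since 7 ∣ 35, reducing mod 7 gives m ≡ 19 ≡ 5 (mod 7); since 5 ∣ 35, reducing mod 5 gives m ≡ 19 ≡ 4 (mod 5).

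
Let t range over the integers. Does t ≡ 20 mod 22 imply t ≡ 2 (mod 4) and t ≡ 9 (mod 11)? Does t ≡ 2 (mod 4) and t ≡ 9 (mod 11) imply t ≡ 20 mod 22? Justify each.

(⇐) If t ≡ 2 (mod 4) and t ≡ 9 (mod 11), then by the Chinese remainder theorem t ≡ 42 (mod 44). Since 42 ≡ 20 (mod 22) and 22 ∣ 44, we get t ≡ 20 (mod 22).

(⇒) This fails: t = 20 gives 20 ≡ 20 (mod 22) but 20 ≡ 0 (mod 4), so the conjunction on the right does not hold.

(⇒) fails; (⇐) holds.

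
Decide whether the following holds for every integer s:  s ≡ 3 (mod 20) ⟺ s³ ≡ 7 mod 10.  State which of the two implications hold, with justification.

[⇐] This fails: take s = 13. Then 13³ = 2197 ≡ 7 (mod 10), yet 13 ≡ 13 (mod 20), not 3.

[⇒] Suppose s ≡ 3 (mod 20). Then s³ ≡ 3³ = 27 (mod 20), and since 10 ∣ 20, also s³ ≡ 7 (mod 10).

(⇒) holds; (⇐) fails.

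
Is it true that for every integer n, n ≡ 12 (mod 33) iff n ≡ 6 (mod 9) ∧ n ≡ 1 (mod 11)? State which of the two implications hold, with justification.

Forward direction. This fails: n = 12 gives 12 ≡ 12 (mod 33) but 12 ≡ 3 (mod 9), so the conjunction on the right does not hold.

Converse. If n ≡ 6 (mod 9) and n ≡ 1 (mod 11), then by the Chinese remainder theorem n ≡ 78 (mod 99). Since 78 ≡ 12 (mod 33) and 33 ∣ 99, we get n ≡ 12 (mod 33).

(⇒) fails; (⇐) holds.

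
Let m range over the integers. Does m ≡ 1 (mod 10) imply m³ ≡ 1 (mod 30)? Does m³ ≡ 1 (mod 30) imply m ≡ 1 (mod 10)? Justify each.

Only the converse holds.

(←) The residues r modulo 30 with r³ ≡ 1 (mod 30) are exactly {1}, and each is ≡ 1 (mod 10).

(→) This fails: take m = 11. Then 11 ≡ 1 (mod 10), but 11³ = 1331 ≡ 11 (mod 30), not 1.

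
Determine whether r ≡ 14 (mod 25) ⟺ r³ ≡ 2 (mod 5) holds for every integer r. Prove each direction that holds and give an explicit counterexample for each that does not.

[⇒] This fails: take r = 14. Then 14 ≡ 14 (mod 25), but 14³ = 2744 ≡ 4 (mod 5), not 2.

[⇐] This fails: take r = 3. Then 3³ = 27 ≡ 2 (mod 5), yet 3 ≡ 3 (mod 25), not 14.

Neither direction holds.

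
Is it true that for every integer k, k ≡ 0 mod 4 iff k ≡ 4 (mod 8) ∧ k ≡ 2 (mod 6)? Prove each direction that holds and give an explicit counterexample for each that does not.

The forward direction fails; the converse holds.

(→) This fails: k = 0 gives 0 ≡ 0 (mod 4) but 0 ≡ 0 (mod 8), so the conjunction on the right does not hold.

(←) Conversely, if k ≡ 4 (mod 8) and k ≡ 2 (mod 6), then by the Chinese remainder theorem k ≡ 20 (mod 24). Since 20 ≡ 0 (mod 4) and 4 ∣ 24, we get k ≡ 0 (mod 4).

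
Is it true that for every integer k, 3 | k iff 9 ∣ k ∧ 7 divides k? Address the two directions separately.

(⟹) This fails: take k = 3. Certainly 3 ∣ 3, but 9 ∤ 3.

(⟸) Suppose 9 ∣ k and 7 ∣ k. Any common multiple of 9 and 7 is a multiple of their lcm; here gcd(9, 7) = 1, so lcm(9, 7) = 9·7 = 63, so 63 ∣ k. Since 3 ∣ 63, it follows that 3 ∣ k.

Not equivalent: only (⇐) holds.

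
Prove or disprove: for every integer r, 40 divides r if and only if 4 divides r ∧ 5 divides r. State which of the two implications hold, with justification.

Only the forward direction holds.

(⟹) If 40 ∣ r, write r = 40q. Since 40 = 10·4, r = 4·(10q), so 4 ∣ r; and since 40 = 8·5, r = 5·(8q), so 5 ∣ r.

(⟸) This fails: take r = 20. Both 4 ∣ 20 and 5 ∣ 20, yet 20 is not a multiple of 40 (since 20 = 0·40 + 20), so 40 ∤ 20.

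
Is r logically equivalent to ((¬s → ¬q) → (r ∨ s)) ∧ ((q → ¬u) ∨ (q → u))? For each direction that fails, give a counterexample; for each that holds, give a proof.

Converse. This fails. Under s = T, r = F, u = F, q = F, the left side is false but the right side is true.

Forward direction. Assume the antecedent. If r is true, the consequent reduces to true regardless of the other variables. If r is false, the antecedent cannot hold. Either way the consequent holds.

Only the forward implication holds.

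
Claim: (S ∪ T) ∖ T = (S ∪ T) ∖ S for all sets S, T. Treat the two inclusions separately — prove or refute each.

(⊆) fails and (⊇) fails.

Forward inclusion. This inclusion fails. Take S = {1}, T = ∅; then 1 ∈ (S ∪ T) ∖ T but 1 ∉ (S ∪ T) ∖ S.

Reverse inclusion. This inclusion fails. Take S = ∅, T = {1}; then 1 ∈ (S ∪ T) ∖ S but 1 ∉ (S ∪ T) ∖ T.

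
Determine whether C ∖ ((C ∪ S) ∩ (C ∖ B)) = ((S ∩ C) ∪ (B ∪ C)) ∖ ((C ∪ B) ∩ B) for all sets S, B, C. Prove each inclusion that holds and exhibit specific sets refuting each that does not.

(⊆) fails and (⊇) fails.

(⟹) This inclusion fails. Take S = ∅, B = {1}, C = {1}; then 1 ∈ C ∖ ((C ∪ S) ∩ (C ∖ B)) but 1 ∉ ((S ∩ C) ∪ (B ∪ C)) ∖ ((C ∪ B) ∩ B).

(⟸) This inclusion fails. Take S = ∅, B = ∅, C = {1}; then 1 ∈ ((S ∩ C) ∪ (B ∪ C)) ∖ ((C ∪ B) ∩ B) but 1 ∉ C ∖ ((C ∪ S) ∩ (C ∖ B)).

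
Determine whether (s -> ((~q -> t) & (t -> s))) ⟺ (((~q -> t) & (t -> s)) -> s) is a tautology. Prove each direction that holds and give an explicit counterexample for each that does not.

Neither direction holds.

[⇒] This fails. Under q = T, t = F, s = F, the left side is true but the right side is false.

[⇐] This fails. Under q = F, t = F, s = T, the left side is false but the right side is true.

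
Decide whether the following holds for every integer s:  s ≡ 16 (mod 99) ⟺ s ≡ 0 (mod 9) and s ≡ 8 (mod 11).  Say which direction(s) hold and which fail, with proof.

(⇒) fails and (⇐) fails.

(⇒) This fails: s = 16 gives 16 ≡ 16 (mod 99) but 16 ≡ 7 (mod 9), so the conjunction on the right does not hold.

(⇐) This fails: s = 63 satisfies both congruences on the right (63 ≡ 0 mod 9 and 63 ≡ 8 mod 11) yet 63 ≡ 63 (mod 99), not 16.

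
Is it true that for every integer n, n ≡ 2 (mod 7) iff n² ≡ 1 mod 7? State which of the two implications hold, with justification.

Neither direction holds.

Forward direction. This fails: take n = 2. Then 2 ≡ 2 (mod 7), but 2² = 4 ≡ 4 (mod 7), not 1.

Converse. This fails: take n = 1. Then 1² = 1 ≡ 1 (mod 7), yet 1 ≡ 1 (mod 7), not 2.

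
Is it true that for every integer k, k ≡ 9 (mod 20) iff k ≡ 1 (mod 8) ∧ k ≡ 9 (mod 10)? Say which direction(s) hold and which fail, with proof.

Not equivalent: only (⇐) holds.

(⇒) This fails: k = 29 gives 29 ≡ 9 (mod 20) but 29 ≡ 5 (mod 8), so the conjunction on the right does not hold.

(⇐) Conversely, if k ≡ 1 (mod 8) and k ≡ 9 (mod 10), then by the Chinese remainder theorem k ≡ 9 (mod 40). Since 9 ≡ 9 (mod 20) and 20 ∣ 40, we get k ≡ 9 (mod 20).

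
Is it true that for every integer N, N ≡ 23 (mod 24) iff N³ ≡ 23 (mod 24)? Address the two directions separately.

Both directions hold.

(←) Suppose N³ ≡ 23 (mod 24). The only residue r in {0, …, 23} with r³ ≡ 23 (mod 24) is r = 23, so N ≡ 23 (mod 24).

(→) Suppose N ≡ 23 (mod 24). Write N = 24j + 23. Then (24j + 23)³ = 13824j³ + 39744j² + 38088j + 12167 = 24(576j³ + 1656j² + 1587j + 506) + 23, so N³ ≡ 23 (mod 24).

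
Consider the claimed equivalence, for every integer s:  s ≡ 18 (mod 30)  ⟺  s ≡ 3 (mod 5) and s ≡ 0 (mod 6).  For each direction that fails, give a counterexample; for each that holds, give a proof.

Both directions hold; the statement is true.

(⇒) Suppose s ≡ 18 (mod 30); write s = 30j + 18. Since 5 ∣ 30, reducing mod 5 gives s ≡ 18 ≡ 3 (mod 5); since 6 ∣ 30, reducing mod 6 gives s ≡ 18 ≡ 0 (mod 6).

(⇐) Conversely, if s ≡ 3 (mod 5) and s ≡ 0 (mod 6), then by the Chinese remainder theorem s ≡ 18 (mod 30). This is exactly s ≡ 18 (mod 30).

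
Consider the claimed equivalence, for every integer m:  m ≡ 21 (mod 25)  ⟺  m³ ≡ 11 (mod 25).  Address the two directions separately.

Both directions hold; the statement is true.

[⇐] Suppose m³ ≡ 11 (mod 25). The only residue r in {0, …, 24} with r³ ≡ 11 (mod 25) is r = 21, so m ≡ 21 (mod 25).

[⇒] Suppose m ≡ 21 (mod 25). Write m = 25j + 21. Then (25j + 21)³ = 15625j³ + 39375j² + 33075j + 9261 = 25(625j³ + 1575j² + 1323j + 370) + 11, so m³ ≡ 11 (mod 25).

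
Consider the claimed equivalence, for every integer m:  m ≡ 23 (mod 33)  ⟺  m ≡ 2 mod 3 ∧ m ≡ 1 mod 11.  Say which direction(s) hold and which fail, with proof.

Converse. If m ≡ 2 (mod 3) and m ≡ 1 (mod 11), then by the Chinese remainder theorem m ≡ 23 (mod 33). This is exactly m ≡ 23 (mod 33).

Forward direction. Suppose m ≡ 23 (mod 33); write m = 33j + 23. Since 3 ∣ 33, reducing mod 3 gives m ≡ 23 ≡ 2 (mod 3); since 11 ∣ 33, reducing mod 11 gives m ≡ 23 ≡ 1 (mod 11).

The biconditional holds.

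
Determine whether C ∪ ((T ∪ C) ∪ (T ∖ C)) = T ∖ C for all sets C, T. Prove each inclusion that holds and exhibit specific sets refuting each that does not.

Reverse inclusion. Let x ∈ T ∖ C. Then x ∈ T and x ∉ C, from which x ∈ C ∪ ((T ∪ C) ∪ (T ∖ C)).

Forward inclusion. This inclusion fails. Take C = {1}, T = ∅; then 1 ∈ C ∪ ((T ∪ C) ∪ (T ∖ C)) but 1 ∉ T ∖ C.

(⊆) fails; (⊇) holds.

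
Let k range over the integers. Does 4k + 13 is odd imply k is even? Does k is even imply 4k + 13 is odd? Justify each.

Only the converse holds.

(⇒) This fails: take k = 3. Then 4k + 13 = 25, which is odd, yet k = 3 is odd, not even.

(⇐) Suppose k is even. Since 4 is even, 4k is even for every k, so 4k + 13 has the same parity as 13, which is odd. Hence 4k + 13 is odd.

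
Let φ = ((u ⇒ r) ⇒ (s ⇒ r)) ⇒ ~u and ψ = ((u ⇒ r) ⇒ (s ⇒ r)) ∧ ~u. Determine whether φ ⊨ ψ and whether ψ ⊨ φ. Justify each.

Only the reverse direction holds.

[⇒] This fails. Under u = F, r = F, s = T, the left side is true but the right side is false.

[⇐] Assume the antecedent. If u is true, the antecedent cannot hold. If u is false, ((u ⇒ r) ⇒ (s ⇒ r)) ⇒ ~u reduces to true regardless of the other variables. Either way ((u ⇒ r) ⇒ (s ⇒ r)) ⇒ ~u holds.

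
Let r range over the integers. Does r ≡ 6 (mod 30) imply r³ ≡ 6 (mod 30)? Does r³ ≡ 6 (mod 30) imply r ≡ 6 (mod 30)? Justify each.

Both directions hold.

(⇐) Suppose r³ ≡ 6 (mod 30). The only residue r in {0, …, 29} with r³ ≡ 6 (mod 30) is r = 6, so r ≡ 6 (mod 30).

(⇒) Suppose r ≡ 6 (mod 30). Write r = 30j + 6. Then (30j + 6)³ = 27000j³ + 16200j² + 3240j + 216 = 30(900j³ + 540j² + 108j + 7) + 6, so r³ ≡ 6 (mod 30).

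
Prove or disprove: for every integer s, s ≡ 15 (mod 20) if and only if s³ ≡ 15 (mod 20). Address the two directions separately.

Both implications hold.

[⇐] Suppose s³ ≡ 15 (mod 20). The only residue r in {0, …, 19} with r³ ≡ 15 (mod 20) is r = 15, so s ≡ 15 (mod 20).

[⇒] Suppose s ≡ 15 (mod 20). Write s = 20j + 15. Then (20j + 15)³ = 8000j³ + 18000j² + 13500j + 3375 = 20(400j³ + 900j² + 675j + 168) + 15, so s³ ≡ 15 (mod 20).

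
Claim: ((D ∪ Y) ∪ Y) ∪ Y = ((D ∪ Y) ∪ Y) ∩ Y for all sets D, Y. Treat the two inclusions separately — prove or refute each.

(⟹) This inclusion fails. Take D = {1}, Y = ∅; then 1 ∈ ((D ∪ Y) ∪ Y) ∪ Y but 1 ∉ ((D ∪ Y) ∪ Y) ∩ Y.

(⟸) Let x ∈ ((D ∪ Y) ∪ Y) ∩ Y. Then either x ∈ Y and x ∉ D; or x ∈ D ∩ Y. In each case x ∈ ((D ∪ Y) ∪ Y) ∪ Y, so ((D ∪ Y) ∪ Y) ∩ Y ⊆ ((D ∪ Y) ∪ Y) ∪ Y.

(⊆) fails; (⊇) holds.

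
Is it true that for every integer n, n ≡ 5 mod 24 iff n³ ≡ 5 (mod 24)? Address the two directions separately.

(⟸) Suppose n³ ≡ 5 (mod 24). The only residue r in {0, …, 23} with r³ ≡ 5 (mod 24) is r = 5, so n ≡ 5 (mod 24).

(⟹) Suppose n ≡ 5 mod 24. Write n = 24j + 5. Then (24j + 5)³ = 13824j³ + 8640j² + 1800j + 125 = 24(576j³ + 360j² + 75j + 5) + 5, so n³ ≡ 5 (mod 24).

Both directions hold; the statement is true.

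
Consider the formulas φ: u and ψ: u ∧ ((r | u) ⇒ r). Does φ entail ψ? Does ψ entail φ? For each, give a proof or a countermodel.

(⟹) This fails. Under u = T, r = F, the left side is true but the right side is false.

(⟸) Assume the antecedent. If u is true, u reduces to true regardless of the other variables. If u is false, the antecedent cannot hold. Either way u holds.

Only the converse holds.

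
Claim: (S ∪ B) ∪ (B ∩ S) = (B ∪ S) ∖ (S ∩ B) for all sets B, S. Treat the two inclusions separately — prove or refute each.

(⊆) fails; (⊇) holds.

(⟹) This inclusion fails. Take B = {1}, S = {1}; then 1 ∈ (S ∪ B) ∪ (B ∩ S) but 1 ∉ (B ∪ S) ∖ (S ∩ B).

(⟸) Let x ∈ (B ∪ S) ∖ (S ∩ B). Then either x ∈ B and x ∉ S; or x ∈ S and x ∉ B. In each case x ∈ (S ∪ B) ∪ (B ∩ S), so (B ∪ S) ∖ (S ∩ B) ⊆ (S ∪ B) ∪ (B ∩ S).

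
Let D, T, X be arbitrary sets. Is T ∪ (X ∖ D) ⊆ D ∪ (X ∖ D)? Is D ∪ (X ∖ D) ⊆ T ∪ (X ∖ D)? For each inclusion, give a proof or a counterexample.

(⊆) fails and (⊇) fails.

(⟹) This inclusion fails. Take D = ∅, T = {1}, X = ∅; then 1 ∈ T ∪ (X ∖ D) but 1 ∉ D ∪ (X ∖ D).

(⟸) This inclusion fails. Take D = {1}, T = ∅, X = ∅; then 1 ∈ D ∪ (X ∖ D) but 1 ∉ T ∪ (X ∖ D).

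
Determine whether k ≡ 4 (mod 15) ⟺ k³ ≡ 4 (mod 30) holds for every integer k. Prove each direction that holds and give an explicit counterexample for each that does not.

(⇒) This fails: take k = 19. Then 19 ≡ 4 (mod 15), but 19³ = 6859 ≡ 19 (mod 30), not 4.

(⇐) Conversely, the residues r modulo 30 with r³ ≡ 4 (mod 30) are exactly {4}, and each is ≡ 4 (mod 15).

The forward direction fails; the converse holds.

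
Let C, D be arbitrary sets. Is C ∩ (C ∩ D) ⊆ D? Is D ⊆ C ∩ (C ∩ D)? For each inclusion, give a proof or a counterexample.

(⊆) holds; (⊇) fails.

Forward inclusion. Let x ∈ C ∩ (C ∩ D). Then x ∈ C ∩ D, from which x ∈ D.

Reverse inclusion. This inclusion fails. Take C = ∅, D = {1}; then 1 ∈ D but 1 ∉ C ∩ (C ∩ D).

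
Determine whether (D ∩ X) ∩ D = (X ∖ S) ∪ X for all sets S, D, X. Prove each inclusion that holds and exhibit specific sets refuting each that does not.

(⊆) Let x ∈ (D ∩ X) ∩ D. Then either x ∈ D ∩ X and x ∉ S; or x ∈ S ∩ D ∩ X. In each case x ∈ (X ∖ S) ∪ X, so (D ∩ X) ∩ D ⊆ (X ∖ S) ∪ X.

(⊇) This inclusion fails. Take S = ∅, D = ∅, X = {1}; then 1 ∈ (X ∖ S) ∪ X but 1 ∉ (D ∩ X) ∩ D.

The sets are not equal: only the forward inclusion holds.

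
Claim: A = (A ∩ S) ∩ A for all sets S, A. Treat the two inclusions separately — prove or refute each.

(⟹) This inclusion fails. Take S = ∅, A = {1}; then 1 ∈ A but 1 ∉ (A ∩ S) ∩ A.

(⟸) Let x ∈ (A ∩ S) ∩ A. Then x ∈ S ∩ A, from which x ∈ A.

(⊆) fails; (⊇) holds.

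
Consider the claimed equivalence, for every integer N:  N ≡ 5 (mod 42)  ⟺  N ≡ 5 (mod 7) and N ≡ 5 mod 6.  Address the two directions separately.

Both implications hold.

(→) Suppose N ≡ 5 (mod 42); write N = 42j + 5. Since 7 ∣ 42, reducing mod 7 gives N ≡ 5 (mod 7); since 6 ∣ 42, reducing mod 6 gives N ≡ 5 (mod 6).

(←) Conversely, if N ≡ 5 (mod 7) and N ≡ 5 (mod 6), then by the Chinese remainder theorem N ≡ 5 (mod 42). This is exactly N ≡ 5 (mod 42).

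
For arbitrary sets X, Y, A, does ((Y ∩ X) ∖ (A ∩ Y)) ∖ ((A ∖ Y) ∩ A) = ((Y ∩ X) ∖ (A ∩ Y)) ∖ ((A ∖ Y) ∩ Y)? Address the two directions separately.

(⟹) Let x ∈ ((Y ∩ X) ∖ (A ∩ Y)) ∖ ((A ∖ Y) ∩ A). Then x ∈ X ∩ Y and x ∉ A, from which x ∈ ((Y ∩ X) ∖ (A ∩ Y)) ∖ ((A ∖ Y) ∩ Y).

(⟸) Let x ∈ ((Y ∩ X) ∖ (A ∩ Y)) ∖ ((A ∖ Y) ∩ Y). Then x ∈ X ∩ Y and x ∉ A, from which x ∈ ((Y ∩ X) ∖ (A ∩ Y)) ∖ ((A ∖ Y) ∩ A).

Both inclusions hold.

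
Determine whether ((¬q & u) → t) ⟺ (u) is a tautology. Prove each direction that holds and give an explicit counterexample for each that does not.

Both directions fail.

(⇒) This fails. Under q = F, u = F, t = F, the left side is true but the right side is false.

(⇐) This fails. Under q = F, u = T, t = F, the left side is false but the right side is true.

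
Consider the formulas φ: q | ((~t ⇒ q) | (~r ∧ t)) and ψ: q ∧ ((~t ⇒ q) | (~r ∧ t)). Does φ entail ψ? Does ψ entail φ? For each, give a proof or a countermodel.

(⇒) This fails. Under t = T, r = F, q = F, the left side is true but the right side is false.

(⇐) Assume the antecedent. If t is true, q | ((~t ⇒ q) | (~r ∧ t)) reduces to true regardless of the other variables. If t is false, the antecedent forces (t = F, r = F, q = T) or (t = F, r = T, q = T), and q | ((~t ⇒ q) | (~r ∧ t)) holds there. Either way q | ((~t ⇒ q) | (~r ∧ t)) holds.

Only the reverse direction holds.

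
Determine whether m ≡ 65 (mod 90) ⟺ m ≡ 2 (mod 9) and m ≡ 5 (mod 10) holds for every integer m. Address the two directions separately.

The biconditional holds.

(⟸) If m ≡ 2 (mod 9) and m ≡ 5 (mod 10), then by the Chinese remainder theorem m ≡ 65 (mod 90). This is exactly m ≡ 65 (mod 90).

(⟹) Suppose m ≡ 65 (mod 90); write m = 90j + 65. Since 9 ∣ 90, reducing mod 9 gives m ≡ 65 ≡ 2 (mod 9); since 10 ∣ 90, reducing mod 10 gives m ≡ 65 ≡ 5 (mod 10).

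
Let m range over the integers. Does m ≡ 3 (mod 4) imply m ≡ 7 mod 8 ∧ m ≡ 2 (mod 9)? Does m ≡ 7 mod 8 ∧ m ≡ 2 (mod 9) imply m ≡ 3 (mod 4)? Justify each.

(⇒) This fails: m = 3 gives 3 ≡ 3 (mod 4) but 3 ≡ 3 (mod 8), so the conjunction on the right does not hold.

(⇐) Conversely, if m ≡ 7 (mod 8) and m ≡ 2 (mod 9), then by the Chinese remainder theorem m ≡ 47 (mod 72). Since 47 ≡ 3 (mod 4) and 4 ∣ 72, we get m ≡ 3 (mod 4).

The forward direction fails; the converse holds.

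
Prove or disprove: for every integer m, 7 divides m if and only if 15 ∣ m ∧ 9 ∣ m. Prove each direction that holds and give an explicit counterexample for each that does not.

(⇒) fails and (⇐) fails.

Forward direction. This fails: take m = 7. Certainly 7 ∣ 7, but 15 ∤ 7.

Converse. This fails: take m = 45. Both 15 ∣ 45 and 9 ∣ 45, yet 45 is not a multiple of 7 (since 45 = 6·7 + 3), so 7 ∤ 45.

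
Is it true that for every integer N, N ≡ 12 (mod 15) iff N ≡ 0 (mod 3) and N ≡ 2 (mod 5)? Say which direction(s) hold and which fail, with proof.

(→) Suppose N ≡ 12 (mod 15); write N = 15j + 12. Since 3 ∣ 15, reducing mod 3 gives N ≡ 12 ≡ 0 (mod 3); since 5 ∣ 15, reducing mod 5 gives N ≡ 12 ≡ 2 (mod 5).

(←) Conversely, if N ≡ 0 (mod 3) and N ≡ 2 (mod 5), then by the Chinese remainder theorem N ≡ 12 (mod 15). This is exactly N ≡ 12 (mod 15).

Equivalent; both directions hold.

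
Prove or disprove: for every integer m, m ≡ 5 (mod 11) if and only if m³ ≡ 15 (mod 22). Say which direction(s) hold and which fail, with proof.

(⇒) fails; (⇐) holds.

Forward direction. This fails: take m = 16. Then 16 ≡ 5 (mod 11), but 16³ = 4096 ≡ 4 (mod 22), not 15.

Converse. The residues r modulo 22 with r³ ≡ 15 (mod 22) are exactly {5}, and each is ≡ 5 (mod 11).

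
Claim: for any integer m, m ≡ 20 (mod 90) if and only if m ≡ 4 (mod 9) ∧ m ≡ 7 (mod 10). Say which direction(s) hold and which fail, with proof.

Neither direction holds.

(⇒) This fails: m = 20 gives 20 ≡ 20 (mod 90) but 20 ≡ 2 (mod 9), so the conjunction on the right does not hold.

(⇐) This fails: m = 67 satisfies both congruences on the right (67 ≡ 4 mod 9 and 67 ≡ 7 mod 10) yet 67 ≡ 67 (mod 90), not 20.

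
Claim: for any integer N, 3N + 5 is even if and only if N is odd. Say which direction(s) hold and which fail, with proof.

Both directions hold.

(⇒) Suppose 3N + 5 is even. Since 3 is odd, 3N and N have the same parity, so 3N + 5 ≡ N + 5 (mod 2). As 5 is odd, 3N + 5 is even exactly when N is odd. Thus N is odd.

(⇐) Conversely, suppose N is odd; write N = 2j + 1. Then 3N + 5 = 3·(2j + 1) + 5 = 2·3j + 8, which is even.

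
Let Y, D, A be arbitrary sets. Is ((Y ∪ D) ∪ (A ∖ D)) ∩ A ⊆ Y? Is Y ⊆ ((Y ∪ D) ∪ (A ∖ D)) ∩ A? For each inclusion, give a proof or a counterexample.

(⟹) This inclusion fails. Take Y = ∅, D = ∅, A = {1}; then 1 ∈ ((Y ∪ D) ∪ (A ∖ D)) ∩ A but 1 ∉ Y.

(⟸) This inclusion fails. Take Y = {1}, D = ∅, A = ∅; then 1 ∈ Y but 1 ∉ ((Y ∪ D) ∪ (A ∖ D)) ∩ A.

(⊆) fails and (⊇) fails.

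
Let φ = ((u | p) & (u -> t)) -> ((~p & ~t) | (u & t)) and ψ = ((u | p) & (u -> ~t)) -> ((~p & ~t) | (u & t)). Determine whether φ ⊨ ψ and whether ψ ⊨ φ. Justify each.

Only the reverse direction holds.

Converse. Assume the antecedent. If u is true, the consequent reduces to true regardless of the other variables. If u is false, the antecedent forces (u = F, t = F, p = F) or (u = F, t = T, p = F), and the consequent holds there. Either way the consequent holds.

Forward direction. This fails. Under u = T, t = F, p = T, the left side is true but the right side is false.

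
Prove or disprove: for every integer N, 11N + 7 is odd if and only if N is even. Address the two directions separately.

[⇐] Suppose N is even; write N = 2j. Then 11N + 7 = 11·(2j) + 7 = 2·11j + 7, which is odd.

[⇒] Suppose 11N + 7 is odd. Since 11 is odd, 11N and N have the same parity, so 11N + 7 ≡ N + 7 (mod 2). As 7 is odd, 11N + 7 is odd exactly when N is even. Thus N is even.

Both directions hold; the statement is true.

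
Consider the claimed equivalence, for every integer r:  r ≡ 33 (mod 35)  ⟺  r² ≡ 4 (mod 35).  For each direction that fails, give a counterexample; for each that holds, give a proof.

Forward direction. Suppose r ≡ 33 (mod 35). Write r = 35j + 33. Then (35j + 33)² = 1225j² + 2310j + 1089 = 35(35j² + 66j + 31) + 4, so r² ≡ 4 (mod 35).

Converse. This fails: take r = 2. Then 2² = 4 ≡ 4 (mod 35), yet 2 ≡ 2 (mod 35), not 33.

The forward direction holds; the converse fails.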